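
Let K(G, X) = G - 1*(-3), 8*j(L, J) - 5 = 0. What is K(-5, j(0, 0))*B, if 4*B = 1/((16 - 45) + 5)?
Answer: 1/48 ≈ 0.020833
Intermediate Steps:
j(L, J) = 5/8 (j(L, J) = 5/8 + (⅛)*0 = 5/8 + 0 = 5/8)
B = -1/96 (B = 1/(4*((16 - 45) + 5)) = 1/(4*(-29 + 5)) = (¼)/(-24) = (¼)*(-1/24) = -1/96 ≈ -0.010417)
K(G, X) = 3 + G (K(G, X) = G + 3 = 3 + G)
K(-5, j(0, 0))*B = (3 - 5)*(-1/96) = -2*(-1/96) = 1/48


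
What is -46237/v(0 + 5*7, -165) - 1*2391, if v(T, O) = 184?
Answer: -486181/184 ≈ -2642.3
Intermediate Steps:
-46237/v(0 + 5*7, -165) - 1*2391 = -46237/184 - 1*2391 = -46237*1/184 - 2391 = -46237/184 - 2391 = -486181/184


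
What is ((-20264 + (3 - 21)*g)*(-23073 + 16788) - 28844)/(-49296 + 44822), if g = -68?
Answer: -59818778/2237 ≈ -26741.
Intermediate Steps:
((-20264 + (3 - 21)*g)*(-23073 + 16788) - 28844)/(-49296 + 44822) = ((-20264 + (3 - 21)*(-68))*(-23073 + 16788) - 28844)/(-49296 + 44822) = ((-20264 - 18*(-68))*(-6285) - 28844)/(-4474) = ((-20264 + 1224)*(-6285) - 28844)*(-1/4474) = (-19040*(-6285) - 28844)*(-1/4474) = (119666400 - 28844)*(-1/4474) = 119637556*(-1/4474) = -59818778/2237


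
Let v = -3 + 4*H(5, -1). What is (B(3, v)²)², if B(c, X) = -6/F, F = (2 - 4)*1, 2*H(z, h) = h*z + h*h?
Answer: 81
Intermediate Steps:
H(z, h) = h²/2 + h*z/2 (H(z, h) = (h*z + h*h)/2 = (h*z + h²)/2 = (h² + h*z)/2 = h²/2 + h*z/2)
v = -11 (v = -3 + 4*((½)*(-1)*(-1 + 5)) = -3 + 4*((½)*(-1)*4) = -3 + 4*(-2) = -3 - 8 = -11)
F = -2 (F = -2*1 = -2)
B(c, X) = 3 (B(c, X) = -6/(-2) = -6*(-½) = 3)
(B(3, v)²)² = (3²)² = 9² = 81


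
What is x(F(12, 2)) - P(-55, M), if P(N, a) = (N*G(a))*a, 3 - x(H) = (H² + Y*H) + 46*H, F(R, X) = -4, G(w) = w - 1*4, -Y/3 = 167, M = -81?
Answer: 376842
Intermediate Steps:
Y = -501 (Y = -3*167 = -501)
G(w) = -4 + w (G(w) = w - 4 = -4 + w)
x(H) = 3 - H² + 455*H (x(H) = 3 - ((H² - 501*H) + 46*H) = 3 - (H² - 455*H) = 3 + (-H² + 455*H) = 3 - H² + 455*H)
P(N, a) = N*a*(-4 + a) (P(N, a) = (N*(-4 + a))*a = N*a*(-4 + a))
x(F(12, 2)) - P(-55, M) = (3 - 1*(-4)² + 455*(-4)) - (-55)*(-81)*(-4 - 81) = (3 - 1*16 - 1820) - (-55)*(-81)*(-85) = (3 - 16 - 1820) - 1*(-378675) = -1833 + 378675 = 376842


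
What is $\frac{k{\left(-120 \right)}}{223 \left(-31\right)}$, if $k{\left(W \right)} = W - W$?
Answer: $0$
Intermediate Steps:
$k{\left(W \right)} = 0$
$\frac{k{\left(-120 \right)}}{223 \left(-31\right)} = \frac{0}{223 \left(-31\right)} = \frac{0}{-6913} = 0 \left(- \frac{1}{6913}\right) = 0$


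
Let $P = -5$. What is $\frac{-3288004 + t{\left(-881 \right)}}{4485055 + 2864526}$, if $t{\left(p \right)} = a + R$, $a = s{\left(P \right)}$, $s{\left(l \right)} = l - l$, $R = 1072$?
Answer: $- \frac{3286932}{7349581} \approx -0.44723$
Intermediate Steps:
$s{\left(l \right)} = 0$
$a = 0$
$t{\left(p \right)} = 1072$ ($t{\left(p \right)} = 0 + 1072 = 1072$)
$\frac{-3288004 + t{\left(-881 \right)}}{4485055 + 2864526} = \frac{-3288004 + 1072}{4485055 + 2864526} = - \frac{3286932}{7349581}$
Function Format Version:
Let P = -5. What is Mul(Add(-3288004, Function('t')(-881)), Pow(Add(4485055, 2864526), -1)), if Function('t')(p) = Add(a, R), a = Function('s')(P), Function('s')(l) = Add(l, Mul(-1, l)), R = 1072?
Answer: Rational(-3286932, 7349581) ≈ -0.44723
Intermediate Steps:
Function('s')(l) = 0
a = 0
Function('t')(p) = 1072 (Function('t')(p) = Add(0, 1072) = 1072)
Mul(Add(-3288004, Function('t')(-881)), Pow(Add(4485055, 2864526), -1)) = Mul(Add(-3288004, 1072), Pow(Add(4485055, 2864526), -1)) = Mul(-3286932, Pow(7349581, -1)) = Mul(-3286932, Rational(1, 7349581)) = Rational(-3286932, 7349581)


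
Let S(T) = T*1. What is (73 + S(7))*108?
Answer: 8640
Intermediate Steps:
S(T) = T
(73 + S(7))*108 = (73 + 7)*108 = 80*108 = 8640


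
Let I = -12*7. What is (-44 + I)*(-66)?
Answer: 8448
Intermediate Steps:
I = -84
(-44 + I)*(-66) = (-44 - 84)*(-66) = -128*(-66) = 8448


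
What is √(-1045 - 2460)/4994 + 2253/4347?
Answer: 751/1449 + I*√3505/4994 ≈ 0.51829 + 0.011855*I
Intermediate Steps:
√(-1045 - 2460)/4994 + 2253/4347 = √(-3505)*(1/4994) + 2253*(1/4347) = (I*√3505)*(1/4994) + 751/1449 = I*√3505/4994 + 751/1449 = 751/1449 + I*√3505/4994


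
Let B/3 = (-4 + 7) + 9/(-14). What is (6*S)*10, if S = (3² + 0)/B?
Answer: 840/11 ≈ 76.364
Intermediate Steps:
B = 99/14 (B = 3*((-4 + 7) + 9/(-14)) = 3*(3 + 9*(-1/14)) = 3*(3 - 9/14) = 3*(33/14) = 99/14 ≈ 7.0714)
S = 14/11 (S = (3² + 0)/(99/14) = (9 + 0)*(14/99) = 9*(14/99) = 14/11 ≈ 1.2727)
(6*S)*10 = (6*(14/11))*10 = (84/11)*10 = 840/11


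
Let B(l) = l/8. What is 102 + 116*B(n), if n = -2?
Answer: 73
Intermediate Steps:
B(l) = l/8 (B(l) = l*(1/8) = l/8)
102 + 116*B(n) = 102 + 116*((1/8)*(-2)) = 102 + 116*(-1/4) = 102 - 29 = 73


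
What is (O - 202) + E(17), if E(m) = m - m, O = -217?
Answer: -419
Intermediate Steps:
E(m) = 0
(O - 202) + E(17) = (-217 - 202) + 0 = -419 + 0 = -419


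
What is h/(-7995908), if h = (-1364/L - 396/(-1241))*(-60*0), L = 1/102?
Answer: 0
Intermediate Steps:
L = 1/102 ≈ 0.0098039
h = 0 (h = (-1364/1/102 - 396/(-1241))*(-60*0) = (-1364*102 - 396*(-1/1241))*0 = (-139128 + 396/1241)*0 = -172657452/1241*0 = 0)
h/(-7995908) = 0/(-7995908) = 0*(-1/7995908) = 0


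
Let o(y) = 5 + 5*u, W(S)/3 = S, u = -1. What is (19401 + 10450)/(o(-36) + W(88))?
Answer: 29851/264 ≈ 113.07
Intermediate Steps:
W(S) = 3*S
o(y) = 0 (o(y) = 5 + 5*(-1) = 5 - 5 = 0)
(19401 + 10450)/(o(-36) + W(88)) = (19401 + 10450)/(0 + 3*88) = 29851/(0 + 264) = 29851/264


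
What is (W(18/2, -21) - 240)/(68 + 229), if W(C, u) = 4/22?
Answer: -2638/3267 ≈ -0.80747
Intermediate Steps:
W(C, u) = 2/11 (W(C, u) = 4*(1/22) = 2/11)
(W(18/2, -21) - 240)/(68 + 229) = (2/11 - 240)/(68 + 229) = -2638/11/297 = -2638/11*1/297 = -2638/3267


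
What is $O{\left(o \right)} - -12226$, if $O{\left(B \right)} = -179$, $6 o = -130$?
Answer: $12047$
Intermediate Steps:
$o = - \frac{65}{3}$ ($o = \frac{1}{6} \left(-130\right) = - \frac{65}{3} \approx -21.667$)
$O{\left(o \right)} - -12226 = -179 - -12226 = -179 + 12226 = 12047$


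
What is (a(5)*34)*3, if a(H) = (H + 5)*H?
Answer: 5100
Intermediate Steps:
a(H) = H*(5 + H) (a(H) = (5 + H)*H = H*(5 + H))
(a(5)*34)*3 = ((5*(5 + 5))*34)*3 = ((5*10)*34)*3 = (50*34)*3 = 1700*3 = 5100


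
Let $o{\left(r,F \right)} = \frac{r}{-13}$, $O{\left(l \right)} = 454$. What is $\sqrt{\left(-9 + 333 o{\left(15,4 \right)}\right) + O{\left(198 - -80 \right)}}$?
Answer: $\frac{\sqrt{10270}}{13} \approx 7.7955$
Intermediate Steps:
$o{\left(r,F \right)} = - \frac{r}{13}$ ($o{\left(r,F \right)} = r \left(- \frac{1}{13}\right) = - \frac{r}{13}$)
$\sqrt{\left(-9 + 333 o{\left(15,4 \right)}\right) + O{\left(198 - -80 \right)}} = \sqrt{\left(-9 + 333 \left(\left(- \frac{1}{13}\right) 15\right)\right) + 454} = \sqrt{\left(-9 + 333 \left(- \frac{15}{13}\right)\right) + 454} = \sqrt{\left(-9 - \frac{4995}{13}\right) + 454} = \sqrt{- \frac{5112}{13} + 454} = \sqrt{\frac{790}{13}} = \frac{\sqrt{10270}}{13}$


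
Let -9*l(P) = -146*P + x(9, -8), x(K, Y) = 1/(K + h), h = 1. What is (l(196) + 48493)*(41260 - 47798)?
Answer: -15202579301/45 ≈ -3.3784e+8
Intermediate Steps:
x(K, Y) = 1/(1 + K) (x(K, Y) = 1/(K + 1) = 1/(1 + K))
l(P) = -1/90 + 146*P/9 (l(P) = -(-146*P + 1/(1 + 9))/9 = -(-146*P + 1/10)/9 = -(-146*P + ⅒)/9 = -(⅒ - 146*P)/9 = -1/90 + 146*P/9)
(l(196) + 48493)*(41260 - 47798) = ((-1/90 + (146/9)*196) + 48493)*(41260 - 47798) = ((-1/90 + 28616/9) + 48493)*(-6538) = (286159/90 + 48493)*(-6538) = (4650529/90)*(-6538) = -15202579301/45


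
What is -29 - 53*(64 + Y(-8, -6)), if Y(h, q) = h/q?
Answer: -10475/3 ≈ -3491.7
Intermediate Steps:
-29 - 53*(64 + Y(-8, -6)) = -29 - 53*(64 - 8/(-6)) = -29 - 53*(64 - 8*(-⅙)) = -29 - 53*(64 + 4/3) = -29 - 53*196/3 = -29 - 10388/3 = -10475/3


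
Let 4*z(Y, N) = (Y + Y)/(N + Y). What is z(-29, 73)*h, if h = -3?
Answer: 87/88 ≈ 0.98864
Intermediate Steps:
z(Y, N) = Y/(2*(N + Y)) (z(Y, N) = ((Y + Y)/(N + Y))/4 = ((2*Y)/(N + Y))/4 = (2*Y/(N + Y))/4 = Y/(2*(N + Y)))
z(-29, 73)*h = ((½)*(-29)/(73 - 29))*(-3) = ((½)*(-29)/44)*(-3) = ((½)*(-29)*(1/44))*(-3) = -29/88*(-3) = 87/88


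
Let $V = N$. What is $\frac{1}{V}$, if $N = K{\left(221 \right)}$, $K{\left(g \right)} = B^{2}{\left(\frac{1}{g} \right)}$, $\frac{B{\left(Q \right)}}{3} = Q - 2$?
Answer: $\frac{48841}{1750329} \approx 0.027904$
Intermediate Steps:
$B{\left(Q \right)} = -6 + 3 Q$ ($B{\left(Q \right)} = 3 \left(Q - 2\right) = 3 \left(-2 + Q\right) = -6 + 3 Q$)
$K{\left(g \right)} = \left(-6 + \frac{3}{g}\right)^{2}$
$N = \frac{1750329}{48841}$ ($N = \left(6 - \frac{3}{221}\right)^{2} = \left(\frac{1323}{221}\right)^{2} = \frac{1750329}{48841} \approx 35.837$)
$V = \frac{1750329}{48841} \approx 35.837$
$\frac{1}{V} = \frac{1}{\frac{1750329}{48841}} = \frac{48841}{1750329}$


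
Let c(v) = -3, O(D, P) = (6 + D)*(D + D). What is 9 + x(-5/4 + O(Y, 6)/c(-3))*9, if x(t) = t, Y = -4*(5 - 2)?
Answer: -1737/4 ≈ -434.25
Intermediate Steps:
Y = -12 (Y = -4*3 = -12)
O(D, P) = 2*D*(6 + D) (O(D, P) = (6 + D)*(2*D) = 2*D*(6 + D))
9 + x(-5/4 + O(Y, 6)/c(-3))*9 = 9 + (-5/4 + (2*(-12)*(6 - 12))/(-3))*9 = 9 + (-5*¼ + (2*(-12)*(-6))*(-⅓))*9 = 9 + (-5/4 + 144*(-⅓))*9 = 9 + (-5/4 - 48)*9 = 9 - 197/4*9 = 9 - 1773/4 = -1737/4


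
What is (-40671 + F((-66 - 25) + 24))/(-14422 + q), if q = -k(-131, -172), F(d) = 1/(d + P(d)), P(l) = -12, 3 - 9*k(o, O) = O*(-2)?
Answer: 28917090/10227103 ≈ 2.8275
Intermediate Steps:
k(o, O) = ⅓ + 2*O/9 (k(o, O) = ⅓ - O*(-2)/9 = ⅓ - (-2)*O/9 = ⅓ + 2*O/9)
F(d) = 1/(-12 + d) (F(d) = 1/(d - 12) = 1/(-12 + d))
q = 341/9 (q = -(⅓ + (2/9)*(-172)) = -(⅓ - 344/9) = -1*(-341/9) = 341/9 ≈ 37.889)
(-40671 + F((-66 - 25) + 24))/(-14422 + q) = (-40671 + 1/(-12 + ((-66 - 25) + 24)))/(-14422 + 341/9) = (-40671 + 1/(-12 + (-91 + 24)))/(-129457/9) = (-40671 + 1/(-12 - 67))*(-9/129457) = (-40671 + 1/(-79))*(-9/129457) = (-40671 - 1/79)*(-9/129457) = -3213010/79*(-9/129457) = 28917090/10227103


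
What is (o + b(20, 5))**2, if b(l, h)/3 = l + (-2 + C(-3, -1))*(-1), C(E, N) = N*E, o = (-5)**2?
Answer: 6724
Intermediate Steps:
o = 25
C(E, N) = E*N
b(l, h) = -3 + 3*l (b(l, h) = 3*(l + (-2 - 3*(-1))*(-1)) = 3*(l + (-2 + 3)*(-1)) = 3*(l + 1*(-1)) = 3*(l - 1) = 3*(-1 + l) = -3 + 3*l)
(o + b(20, 5))**2 = (25 + (-3 + 3*20))**2 = (25 + (-3 + 60))**2 = (25 + 57)**2 = 82**2 = 6724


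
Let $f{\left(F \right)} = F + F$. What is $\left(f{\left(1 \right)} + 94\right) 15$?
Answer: $1440$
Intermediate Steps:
$f{\left(F \right)} = 2 F$
$\left(f{\left(1 \right)} + 94\right) 15 = \left(2 \cdot 1 + 94\right) 15 = \left(2 + 94\right) 15 = 96 \cdot 15 = 1440$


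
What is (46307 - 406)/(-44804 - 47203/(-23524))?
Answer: -1079775124/1053922093 ≈ -1.0245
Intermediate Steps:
(46307 - 406)/(-44804 - 47203/(-23524)) = 45901/(-44804 - 47203*(-1/23524)) = 45901/(-44804 + 47203/23524) = 45901/(-1053922093/23524) = 45901*(-23524/1053922093) = -1079775124/1053922093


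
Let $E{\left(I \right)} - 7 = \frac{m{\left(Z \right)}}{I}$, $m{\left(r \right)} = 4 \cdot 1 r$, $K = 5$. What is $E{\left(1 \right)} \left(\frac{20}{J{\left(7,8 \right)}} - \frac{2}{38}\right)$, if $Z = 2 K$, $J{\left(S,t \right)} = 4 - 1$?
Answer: $\frac{17719}{57} \approx 310.86$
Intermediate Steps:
$J{\left(S,t \right)} = 3$ ($J{\left(S,t \right)} = 4 - 1 = 3$)
$Z = 10$ ($Z = 2 \cdot 5 = 10$)
$m{\left(r \right)} = 4 r$
$E{\left(I \right)} = 7 + \frac{40}{I}$ ($E{\left(I \right)} = 7 + \frac{4 \cdot 10}{I} = 7 + \frac{40}{I}$)
$E{\left(1 \right)} \left(\frac{20}{J{\left(7,8 \right)}} - \frac{2}{38}\right) = \left(7 + \frac{40}{1}\right) \left(\frac{20}{3} - \frac{2}{38}\right) = \left(7 + 40 \cdot 1\right) \left(20 \cdot \frac{1}{3} - \frac{1}{19}\right) = \left(7 + 40\right) \left(\frac{20}{3} - \frac{1}{19}\right) = 47 \cdot \frac{377}{57} = \frac{17719}{57}$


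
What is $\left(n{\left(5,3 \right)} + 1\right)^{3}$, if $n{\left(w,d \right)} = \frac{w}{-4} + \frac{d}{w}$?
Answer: $\frac{343}{8000} \approx 0.042875$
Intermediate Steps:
$n{\left(w,d \right)} = - \frac{w}{4} + \frac{d}{w}$ ($n{\left(w,d \right)} = w \left(- \frac{1}{4}\right) + \frac{d}{w} = - \frac{w}{4} + \frac{d}{w}$)
$\left(n{\left(5,3 \right)} + 1\right)^{3} = \left(\left(\left(- \frac{1}{4}\right) 5 + \frac{3}{5}\right) + 1\right)^{3} = \left(\left(- \frac{5}{4} + 3 \cdot \frac{1}{5}\right) + 1\right)^{3} = \left(\left(- \frac{5}{4} + \frac{3}{5}\right) + 1\right)^{3} = \left(- \frac{13}{20} + 1\right)^{3} = \left(\frac{7}{20}\right)^{3} = \frac{343}{8000}$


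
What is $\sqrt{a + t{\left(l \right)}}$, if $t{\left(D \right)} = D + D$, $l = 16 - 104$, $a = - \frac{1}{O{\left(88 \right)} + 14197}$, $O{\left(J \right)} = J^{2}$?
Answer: $\frac{19 i \sqrt{234702877}}{21941} \approx 13.266 i$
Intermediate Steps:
$a = - \frac{1}{21941}$ ($a = - \frac{1}{88^{2} + 14197} = - \frac{1}{7744 + 14197} = - \frac{1}{21941} \approx -4.5577 \cdot 10^{-5}$)
$l = -88$
$t{\left(D \right)} = 2 D$
$\sqrt{a + t{\left(l \right)}} = \sqrt{- \frac{1}{21941} + 2 \left(-88\right)} = \sqrt{- \frac{1}{21941} - 176} = \sqrt{- \frac{3861617}{21941}} = \frac{19 i \sqrt{234702877}}{21941}$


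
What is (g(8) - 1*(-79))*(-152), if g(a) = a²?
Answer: -21736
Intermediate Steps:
(g(8) - 1*(-79))*(-152) = (8² - 1*(-79))*(-152) = (64 + 79)*(-152) = 143*(-152) = -21736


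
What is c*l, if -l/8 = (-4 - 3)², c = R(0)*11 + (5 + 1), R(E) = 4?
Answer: -19600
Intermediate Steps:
c = 50 (c = 4*11 + (5 + 1) = 44 + 6 = 50)
l = -392 (l = -8*(-4 - 3)² = -8*(-7)² = -8*49 = -392)
c*l = 50*(-392) = -19600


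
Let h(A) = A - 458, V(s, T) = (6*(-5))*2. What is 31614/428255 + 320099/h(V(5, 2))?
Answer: -137067621193/221836090 ≈ -617.88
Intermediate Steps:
V(s, T) = -60 (V(s, T) = -30*2 = -60)
h(A) = -458 + A
31614/428255 + 320099/h(V(5, 2)) = 31614/428255 + 320099/(-458 - 60) = 31614*(1/428255) + 320099/(-518) = 31614/428255 + 320099*(-1/518) = 31614/428255 - 320099/518 = -137067621193/221836090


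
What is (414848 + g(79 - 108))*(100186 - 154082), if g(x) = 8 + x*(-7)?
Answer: -22370019864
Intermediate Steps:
g(x) = 8 - 7*x
(414848 + g(79 - 108))*(100186 - 154082) = (414848 + (8 - 7*(79 - 108)))*(100186 - 154082) = (414848 + (8 - 7*(-29)))*(-53896) = (414848 + (8 + 203))*(-53896) = (414848 + 211)*(-53896) = 415059*(-53896) = -22370019864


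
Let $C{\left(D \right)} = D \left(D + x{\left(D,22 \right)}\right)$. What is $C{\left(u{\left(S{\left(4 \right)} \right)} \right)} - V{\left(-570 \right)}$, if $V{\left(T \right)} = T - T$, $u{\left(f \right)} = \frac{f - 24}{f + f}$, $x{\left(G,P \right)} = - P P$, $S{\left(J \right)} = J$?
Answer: $\frac{4865}{4} \approx 1216.3$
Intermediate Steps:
$x{\left(G,P \right)} = - P^{2}$
$u{\left(f \right)} = \frac{-24 + f}{2 f}$
$V{\left(T \right)} = 0$
$C{\left(D \right)} = D \left(-484 + D\right)$ ($C{\left(D \right)} = D \left(D - 22^{2}\right) = D \left(D - 484\right) = D \left(-484 + D\right)$)
$C{\left(u{\left(S{\left(4 \right)} \right)} \right)} - V{\left(-570 \right)} = \frac{-24 + 4}{2 \cdot 4} \left(-484 + \frac{-24 + 4}{2 \cdot 4}\right) - 0 = \frac{1}{2} \cdot \frac{1}{4} \left(-20\right) \left(-484 + \frac{1}{2} \cdot \frac{1}{4} \left(-20\right)\right) + 0 = - \frac{5 \left(-484 - \frac{5}{2}\right)}{2} + 0 = \left(- \frac{5}{2}\right) \left(- \frac{973}{2}\right) + 0 = \frac{4865}{4} + 0 = \frac{4865}{4}$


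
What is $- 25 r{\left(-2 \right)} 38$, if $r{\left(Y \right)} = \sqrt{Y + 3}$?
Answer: $-950$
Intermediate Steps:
$r{\left(Y \right)} = \sqrt{3 + Y}$
$- 25 r{\left(-2 \right)} 38 = - 25 \sqrt{3 - 2} \cdot 38 = - 25 \sqrt{1} \cdot 38 = \left(-25\right) 1 \cdot 38 = \left(-25\right) 38 = -950$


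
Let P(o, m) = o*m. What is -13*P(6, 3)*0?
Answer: 0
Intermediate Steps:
P(o, m) = m*o
-13*P(6, 3)*0 = -39*6*0 = -13*18*0 = -234*0 = 0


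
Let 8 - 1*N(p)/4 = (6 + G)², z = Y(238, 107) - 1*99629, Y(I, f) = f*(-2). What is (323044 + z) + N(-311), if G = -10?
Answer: 223169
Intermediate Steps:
Y(I, f) = -2*f
z = -99843 (z = -2*107 - 1*99629 = -214 - 99629 = -99843)
N(p) = -32 (N(p) = 32 - 4*(6 - 10)² = 32 - 4*(-4)² = 32 - 4*16 = 32 - 64 = -32)
(323044 + z) + N(-311) = (323044 - 99843) - 32 = 223201 - 32 = 223169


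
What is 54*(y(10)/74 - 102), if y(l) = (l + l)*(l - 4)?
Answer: -200556/37 ≈ -5420.4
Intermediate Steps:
y(l) = 2*l*(-4 + l) (y(l) = (2*l)*(-4 + l) = 2*l*(-4 + l))
54*(y(10)/74 - 102) = 54*((2*10*(-4 + 10))/74 - 102) = 54*((2*10*6)*(1/74) - 102) = 54*(120*(1/74) - 102) = 54*(60/37 - 102) = 54*(-3714/37) = -200556/37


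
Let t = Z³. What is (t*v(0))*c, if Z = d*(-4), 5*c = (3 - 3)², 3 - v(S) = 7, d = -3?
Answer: 0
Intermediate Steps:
v(S) = -4 (v(S) = 3 - 1*7 = 3 - 7 = -4)
c = 0 (c = (3 - 3)²/5 = (⅕)*0² = (⅕)*0 = 0)
Z = 12 (Z = -3*(-4) = 12)
t = 1728 (t = 12³ = 1728)
(t*v(0))*c = (1728*(-4))*0 = -6912*0 = 0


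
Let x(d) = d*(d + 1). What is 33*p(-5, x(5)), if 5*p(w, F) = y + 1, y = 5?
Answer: 198/5 ≈ 39.600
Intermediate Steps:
x(d) = d*(1 + d)
p(w, F) = 6/5 (p(w, F) = (5 + 1)/5 = (1/5)*6 = 6/5)
33*p(-5, x(5)) = 33*(6/5) = 198/5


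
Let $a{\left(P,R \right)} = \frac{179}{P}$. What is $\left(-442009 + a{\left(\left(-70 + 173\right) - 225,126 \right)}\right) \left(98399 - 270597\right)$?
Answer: $\frac{4642912424423}{61} \approx 7.6113 \cdot 10^{10}$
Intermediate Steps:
$\left(-442009 + a{\left(\left(-70 + 173\right) - 225,126 \right)}\right) \left(98399 - 270597\right) = \left(-442009 + \frac{179}{\left(-70 + 173\right) - 225}\right) \left(98399 - 270597\right) = \left(-442009 + \frac{179}{103 - 225}\right) \left(-172198\right) = \left(-442009 + \frac{179}{-122}\right) \left(-172198\right) = \left(-442009 + 179 \left(- \frac{1}{122}\right)\right) \left(-172198\right) = \left(-442009 - \frac{179}{122}\right) \left(-172198\right) = \left(- \frac{53925277}{122}\right) \left(-172198\right) = \frac{4642912424423}{61}$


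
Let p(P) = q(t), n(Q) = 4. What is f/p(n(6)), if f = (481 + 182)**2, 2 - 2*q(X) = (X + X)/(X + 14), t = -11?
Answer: 1318707/14 ≈ 94193.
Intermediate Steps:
q(X) = 1 - X/(14 + X) (q(X) = 1 - (X + X)/(2*(X + 14)) = 1 - 2*X/(2*(14 + X)) = 1 - X/(14 + X))
p(P) = 14/3 (p(P) = 14/(14 - 11) = 14/3)
f = 439569 (f = 663**2 = 439569)
f/p(n(6)) = 439569/(14/3) = 439569*(3/14) = 1318707/14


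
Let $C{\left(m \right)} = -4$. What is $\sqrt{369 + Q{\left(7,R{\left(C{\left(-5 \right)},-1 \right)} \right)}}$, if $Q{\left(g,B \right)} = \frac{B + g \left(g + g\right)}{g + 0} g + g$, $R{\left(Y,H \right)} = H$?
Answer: $\sqrt{473} \approx 21.749$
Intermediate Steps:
$Q{\left(g,B \right)} = B + g + 2 g^{2}$ ($Q{\left(g,B \right)} = \frac{B + g 2 g}{g} g + g = \frac{B + 2 g^{2}}{g} g + g = \left(B + 2 g^{2}\right) + g = B + g + 2 g^{2}$)
$\sqrt{369 + Q{\left(7,R{\left(C{\left(-5 \right)},-1 \right)} \right)}} = \sqrt{369 + \left(-1 + 7 + 2 \cdot 7^{2}\right)} = \sqrt{369 + \left(-1 + 7 + 2 \cdot 49\right)} = \sqrt{369 + \left(-1 + 7 + 98\right)} = \sqrt{369 + 104} = \sqrt{473}$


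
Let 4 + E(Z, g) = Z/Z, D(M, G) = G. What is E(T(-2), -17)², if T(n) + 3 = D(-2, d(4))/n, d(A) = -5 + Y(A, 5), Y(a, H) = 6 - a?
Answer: 9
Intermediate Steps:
d(A) = 1 - A (d(A) = -5 + (6 - A) = 1 - A)
T(n) = -3 - 3/n (T(n) = -3 + (1 - 1*4)/n = -3 + (1 - 4)/n = -3 - 3/n)
E(Z, g) = -3 (E(Z, g) = -4 + Z/Z = -4 + 1 = -3)
E(T(-2), -17)² = (-3)² = 9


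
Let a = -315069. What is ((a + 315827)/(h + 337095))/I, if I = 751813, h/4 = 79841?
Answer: 758/493534410167 ≈ 1.5359e-9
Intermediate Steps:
h = 319364 (h = 4*79841 = 319364)
((a + 315827)/(h + 337095))/I = ((-315069 + 315827)/(319364 + 337095))/751813 = (758/656459)*(1/751813) = 758/493534410167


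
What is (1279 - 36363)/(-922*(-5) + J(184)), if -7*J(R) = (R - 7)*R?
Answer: 122794/149 ≈ 824.12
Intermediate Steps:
J(R) = -R*(-7 + R)/7 (J(R) = -(R - 7)*R/7 = -(-7 + R)*R/7 = -R*(-7 + R)/7)
(1279 - 36363)/(-922*(-5) + J(184)) = (1279 - 36363)/(-922*(-5) + (1/7)*184*(7 - 1*184)) = -35084/(4610 + (1/7)*184*(7 - 184)) = -35084/(4610 + (1/7)*184*(-177)) = -35084/(4610 - 32568/7) = -35084/(-298/7) = -35084*(-7/298) = 122794/149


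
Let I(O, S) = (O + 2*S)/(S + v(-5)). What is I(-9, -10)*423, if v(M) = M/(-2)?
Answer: 8178/5 ≈ 1635.6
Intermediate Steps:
v(M) = -M/2 (v(M) = M*(-1/2) = -M/2)
I(O, S) = (O + 2*S)/(5/2 + S) (I(O, S) = (O + 2*S)/(S - 1/2*(-5)) = (O + 2*S)/(S + 5/2) = (O + 2*S)/(5/2 + S))
I(-9, -10)*423 = (2*(-9 + 2*(-10))/(5 + 2*(-10)))*423 = (2*(-9 - 20)/(5 - 20))*423 = (2*(-29)/(-15))*423 = (2*(-1/15)*(-29))*423 = (58/15)*423 = 8178/5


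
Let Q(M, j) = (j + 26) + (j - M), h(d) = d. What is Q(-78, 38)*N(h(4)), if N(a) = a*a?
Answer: 2880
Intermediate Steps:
N(a) = a**2
Q(M, j) = 26 - M + 2*j (Q(M, j) = (26 + j) + (j - M) = 26 - M + 2*j)
Q(-78, 38)*N(h(4)) = (26 - 1*(-78) + 2*38)*4**2 = (26 + 78 + 76)*16 = 180*16 = 2880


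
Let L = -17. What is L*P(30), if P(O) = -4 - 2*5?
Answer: 238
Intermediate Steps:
P(O) = -14 (P(O) = -4 - 10 = -14)
L*P(30) = -17*(-14) = 238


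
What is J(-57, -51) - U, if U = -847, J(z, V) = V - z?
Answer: 853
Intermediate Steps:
J(-57, -51) - U = (-51 - 1*(-57)) - 1*(-847) = (-51 + 57) + 847 = 6 + 847 = 853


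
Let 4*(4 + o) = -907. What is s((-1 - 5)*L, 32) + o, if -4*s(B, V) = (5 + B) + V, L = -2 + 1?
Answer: -483/2 ≈ -241.50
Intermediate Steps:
o = -923/4 (o = -4 + (¼)*(-907) = -4 - 907/4 = -923/4 ≈ -230.75)
L = -1
s(B, V) = -5/4 - B/4 - V/4 (s(B, V) = -((5 + B) + V)/4 = -(5 + B + V)/4 = -5/4 - B/4 - V/4)
s((-1 - 5)*L, 32) + o = (-5/4 - (-1 - 5)*(-1)/4 - ¼*32) - 923/4 = (-5/4 - (-3)*(-1)/2 - 8) - 923/4 = (-5/4 - ¼*6 - 8) - 923/4 = (-5/4 - 3/2 - 8) - 923/4 = -43/4 - 923/4 = -483/2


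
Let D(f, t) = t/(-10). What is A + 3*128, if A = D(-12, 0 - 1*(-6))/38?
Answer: 72957/190 ≈ 383.98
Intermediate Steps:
D(f, t) = -t/10 (D(f, t) = t*(-1/10) = -t/10)
A = -3/190 (A = -(0 - 1*(-6))/10/38 = -(0 + 6)/10*(1/38) = -1/10*6*(1/38) = -3/5*1/38 = -3/190 ≈ -0.015789)
A + 3*128 = -3/190 + 3*128 = -3/190 + 384 = 72957/190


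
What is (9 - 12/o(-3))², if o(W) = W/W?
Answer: 9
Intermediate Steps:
o(W) = 1
(9 - 12/o(-3))² = (9 - 12/1)² = (9 - 12*1)² = (9 - 12)² = (-3)² = 9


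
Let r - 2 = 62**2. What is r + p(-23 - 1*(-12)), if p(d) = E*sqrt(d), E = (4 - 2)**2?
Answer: 3846 + 4*I*sqrt(11) ≈ 3846.0 + 13.266*I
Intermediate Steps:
E = 4 (E = 2**2 = 4)
r = 3846 (r = 2 + 62**2 = 2 + 3844 = 3846)
p(d) = 4*sqrt(d)
r + p(-23 - 1*(-12)) = 3846 + 4*sqrt(-23 - 1*(-12)) = 3846 + 4*sqrt(-23 + 12) = 3846 + 4*sqrt(-11) = 3846 + 4*(I*sqrt(11)) = 3846 + 4*I*sqrt(11)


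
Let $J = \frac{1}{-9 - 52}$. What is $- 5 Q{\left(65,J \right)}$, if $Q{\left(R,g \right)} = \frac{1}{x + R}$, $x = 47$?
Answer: $- \frac{5}{112} \approx -0.044643$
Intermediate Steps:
$J = - \frac{1}{61}$ ($J = \frac{1}{-61} = - \frac{1}{61} \approx -0.016393$)
$Q{\left(R,g \right)} = \frac{1}{47 + R}$
$- 5 Q{\left(65,J \right)} = - \frac{5}{47 + 65} = - \frac{5}{112}$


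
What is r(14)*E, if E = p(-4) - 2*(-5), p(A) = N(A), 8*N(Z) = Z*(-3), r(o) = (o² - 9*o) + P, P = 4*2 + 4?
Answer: 943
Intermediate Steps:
P = 12 (P = 8 + 4 = 12)
r(o) = 12 + o² - 9*o (r(o) = (o² - 9*o) + 12 = 12 + o² - 9*o)
N(Z) = -3*Z/8 (N(Z) = (Z*(-3))/8 = (-3*Z)/8 = -3*Z/8)
p(A) = -3*A/8
E = 23/2 (E = -3/8*(-4) - 2*(-5) = 3/2 + 10 = 23/2 ≈ 11.500)
r(14)*E = (12 + 14² - 9*14)*(23/2) = (12 + 196 - 126)*(23/2) = 82*(23/2) = 943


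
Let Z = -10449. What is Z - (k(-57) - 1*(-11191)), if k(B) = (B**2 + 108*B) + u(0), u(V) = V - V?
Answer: -18733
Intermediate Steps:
u(V) = 0
k(B) = B**2 + 108*B (k(B) = (B**2 + 108*B) + 0 = B**2 + 108*B)
Z - (k(-57) - 1*(-11191)) = -10449 - (-57*(108 - 57) - 1*(-11191)) = -10449 - (-57*51 + 11191) = -10449 - (-2907 + 11191) = -10449 - 1*8284 = -10449 - 8284 = -18733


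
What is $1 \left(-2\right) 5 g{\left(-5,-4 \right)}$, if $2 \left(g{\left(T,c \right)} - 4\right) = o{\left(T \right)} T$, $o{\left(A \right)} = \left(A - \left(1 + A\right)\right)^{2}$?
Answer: $-15$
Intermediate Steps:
$o{\left(A \right)} = 1$ ($o{\left(A \right)} = \left(-1\right)^{2} = 1$)
$g{\left(T,c \right)} = 4 + \frac{T}{2}$ ($g{\left(T,c \right)} = 4 + \frac{1 T}{2} = 4 + \frac{T}{2}$)
$1 \left(-2\right) 5 g{\left(-5,-4 \right)} = 1 \left(-2\right) 5 \left(4 + \frac{1}{2} \left(-5\right)\right) = \left(-2\right) 5 \left(4 - \frac{5}{2}\right) = \left(-10\right) \frac{3}{2} = -15$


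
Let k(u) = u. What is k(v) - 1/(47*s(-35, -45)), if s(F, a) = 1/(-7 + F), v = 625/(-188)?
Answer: -457/188 ≈ -2.4309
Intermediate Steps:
v = -625/188 (v = 625*(-1/188) = -625/188 ≈ -3.3245)
k(v) - 1/(47*s(-35, -45)) = -625/188 - 1/(47/(-7 - 35)) = -625/188 - 1/(47/(-42)) = -625/188 - 1/(47*(-1/42)) = -625/188 - 1/(-47/42) = -625/188 - 1*(-42/47) = -625/188 + 42/47 = -457/188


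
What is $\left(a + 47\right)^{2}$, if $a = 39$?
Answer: $7396$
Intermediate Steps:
$\left(a + 47\right)^{2} = \left(39 + 47\right)^{2} = 86^{2} = 7396$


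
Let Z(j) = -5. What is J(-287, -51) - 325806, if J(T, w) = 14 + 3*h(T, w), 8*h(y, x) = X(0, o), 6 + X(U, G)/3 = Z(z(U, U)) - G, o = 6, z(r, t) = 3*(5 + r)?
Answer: -2606489/8 ≈ -3.2581e+5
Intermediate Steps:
z(r, t) = 15 + 3*r
X(U, G) = -33 - 3*G (X(U, G) = -18 + 3*(-5 - G) = -18 + (-15 - 3*G) = -33 - 3*G)
h(y, x) = -51/8 (h(y, x) = (-33 - 3*6)/8 = (-33 - 18)/8 = (⅛)*(-51) = -51/8)
J(T, w) = -41/8 (J(T, w) = 14 + 3*(-51/8) = 14 - 153/8 = -41/8)
J(-287, -51) - 325806 = -41/8 - 325806 = -2606489/8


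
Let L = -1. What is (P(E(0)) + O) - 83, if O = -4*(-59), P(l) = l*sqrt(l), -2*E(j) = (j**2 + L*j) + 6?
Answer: 153 - 3*I*sqrt(3) ≈ 153.0 - 5.1962*I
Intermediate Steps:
E(j) = -3 + j/2 - j**2/2 (E(j) = -((j**2 - j) + 6)/2 = -(6 + j**2 - j)/2 = -3 + j/2 - j**2/2)
P(l) = l**(3/2)
O = 236
(P(E(0)) + O) - 83 = ((-3 + (1/2)*0 - 1/2*0**2)**(3/2) + 236) - 83 = ((-3 + 0 - 1/2*0)**(3/2) + 236) - 83 = ((-3 + 0 + 0)**(3/2) + 236) - 83 = ((-3)**(3/2) + 236) - 83 = (-3*I*sqrt(3) + 236) - 83 = (236 - 3*I*sqrt(3)) - 83 = 153 - 3*I*sqrt(3)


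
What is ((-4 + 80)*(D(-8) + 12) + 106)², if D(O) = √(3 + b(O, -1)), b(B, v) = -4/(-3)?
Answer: 3184060/3 + 154736*√39/3 ≈ 1.3835e+6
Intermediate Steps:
b(B, v) = 4/3 (b(B, v) = -4*(-⅓) = 4/3)
D(O) = √39/3 (D(O) = √(3 + 4/3) = √(13/3) = √39/3)
((-4 + 80)*(D(-8) + 12) + 106)² = ((-4 + 80)*(√39/3 + 12) + 106)² = (76*(12 + √39/3) + 106)² = ((912 + 76*√39/3) + 106)² = (1018 + 76*√39/3)²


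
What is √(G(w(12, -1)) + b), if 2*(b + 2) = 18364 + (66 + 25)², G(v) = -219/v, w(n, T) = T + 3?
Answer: √13211 ≈ 114.94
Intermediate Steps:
w(n, T) = 3 + T
b = 26641/2 (b = -2 + (18364 + (66 + 25)²)/2 = -2 + (18364 + 91²)/2 = -2 + (18364 + 8281)/2 = -2 + (½)*26645 = -2 + 26645/2 = 26641/2 ≈ 13321.)
√(G(w(12, -1)) + b) = √(-219/(3 - 1) + 26641/2) = √(-219/2 + 26641/2) = √13211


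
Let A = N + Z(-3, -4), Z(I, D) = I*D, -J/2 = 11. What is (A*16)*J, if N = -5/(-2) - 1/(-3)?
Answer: -15664/3 ≈ -5221.3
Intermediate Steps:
N = 17/6 (N = -5*(-½) - 1*(-⅓) = 5/2 + ⅓ = 17/6 ≈ 2.8333)
J = -22 (J = -2*11 = -22)
Z(I, D) = D*I
A = 89/6 (A = 17/6 - 4*(-3) = 17/6 + 12 = 89/6 ≈ 14.833)
(A*16)*J = ((89/6)*16)*(-22) = (712/3)*(-22) = -15664/3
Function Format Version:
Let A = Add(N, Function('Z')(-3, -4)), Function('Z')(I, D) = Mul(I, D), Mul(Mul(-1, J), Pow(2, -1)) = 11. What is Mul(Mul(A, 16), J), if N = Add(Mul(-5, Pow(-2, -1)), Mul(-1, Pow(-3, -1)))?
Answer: Rational(-15664, 3) ≈ -5221.3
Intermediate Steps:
N = Rational(17, 6) (N = Add(Mul(-5, Rational(-1, 2)), Mul(-1, Rational(-1, 3))) = Add(Rational(5, 2), Rational(1, 3)) = Rational(17, 6) ≈ 2.8333)
J = -22 (J = Mul(-2, 11) = -22)
Function('Z')(I, D) = Mul(D, I)
A = Rational(89, 6) (A = Add(Rational(17, 6), Mul(-4, -3)) = Add(Rational(17, 6), 12) = Rational(89, 6) ≈ 14.833)
Mul(Mul(A, 16), J) = Mul(Mul(Rational(89, 6), 16), -22) = Mul(Rational(712, 3), -22) = Rational(-15664, 3)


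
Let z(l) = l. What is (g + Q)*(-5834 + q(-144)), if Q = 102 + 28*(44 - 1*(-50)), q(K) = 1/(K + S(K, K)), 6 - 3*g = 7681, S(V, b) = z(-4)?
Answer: -151676397/148 ≈ -1.0248e+6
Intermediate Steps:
S(V, b) = -4
g = -7675/3 (g = 2 - 1/3*7681 = 2 - 7681/3 = -7675/3 ≈ -2558.3)
q(K) = 1/(-4 + K) (q(K) = 1/(K - 4) = 1/(-4 + K))
Q = 2734 (Q = 102 + 28*(44 + 50) = 102 + 28*94 = 102 + 2632 = 2734)
(g + Q)*(-5834 + q(-144)) = (-7675/3 + 2734)*(-5834 + 1/(-4 - 144)) = 527*(-5834 + 1/(-148))/3 = 527*(-5834 - 1/148)/3 = (527/3)*(-863433/148) = -151676397/148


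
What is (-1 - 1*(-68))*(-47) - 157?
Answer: -3306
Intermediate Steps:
(-1 - 1*(-68))*(-47) - 157 = (-1 + 68)*(-47) - 157 = 67*(-47) - 157 = -3149 - 157 = -3306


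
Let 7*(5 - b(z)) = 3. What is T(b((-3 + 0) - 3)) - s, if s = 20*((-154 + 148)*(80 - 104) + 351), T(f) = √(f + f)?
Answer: -9900 + 8*√7/7 ≈ -9897.0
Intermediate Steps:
b(z) = 32/7 (b(z) = 5 - ⅐*3 = 5 - 3/7 = 32/7)
T(f) = √2*√f (T(f) = √(2*f) = √2*√f)
s = 9900 (s = 20*(-6*(-24) + 351) = 20*(144 + 351) = 20*495 = 9900)
T(b((-3 + 0) - 3)) - s = √2*√(32/7) - 1*9900 = √2*(4*√14/7) - 9900 = 8*√7/7 - 9900 = -9900 + 8*√7/7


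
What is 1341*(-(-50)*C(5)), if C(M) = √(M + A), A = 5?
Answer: 67050*√10 ≈ 2.1203e+5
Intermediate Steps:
C(M) = √(5 + M) (C(M) = √(M + 5) = √(5 + M))
1341*(-(-50)*C(5)) = 1341*(-(-50)*√(5 + 5)) = 1341*(-(-50)*√10) = 1341*(50*√10) = 67050*√10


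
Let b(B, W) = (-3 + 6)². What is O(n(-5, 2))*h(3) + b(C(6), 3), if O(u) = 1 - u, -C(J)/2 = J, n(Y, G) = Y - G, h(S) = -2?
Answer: -7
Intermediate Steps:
C(J) = -2*J
b(B, W) = 9 (b(B, W) = 3² = 9)
O(n(-5, 2))*h(3) + b(C(6), 3) = (1 - (-5 - 1*2))*(-2) + 9 = (1 - (-5 - 2))*(-2) + 9 = (1 - 1*(-7))*(-2) + 9 = (1 + 7)*(-2) + 9 = 8*(-2) + 9 = -16 + 9 = -7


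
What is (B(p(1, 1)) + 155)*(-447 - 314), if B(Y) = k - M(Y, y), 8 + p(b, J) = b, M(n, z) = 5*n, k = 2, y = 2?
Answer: -146112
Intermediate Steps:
p(b, J) = -8 + b
B(Y) = 2 - 5*Y
(B(p(1, 1)) + 155)*(-447 - 314) = ((2 - 5*(-8 + 1)) + 155)*(-447 - 314) = ((2 - 5*(-7)) + 155)*(-761) = ((2 + 35) + 155)*(-761) = (37 + 155)*(-761) = 192*(-761) = -146112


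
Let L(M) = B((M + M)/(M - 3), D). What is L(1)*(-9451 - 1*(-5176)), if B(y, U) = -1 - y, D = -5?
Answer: 0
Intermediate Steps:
L(M) = -1 - 2*M/(-3 + M) (L(M) = -1 - (M + M)/(M - 3) = -1 - 2*M/(-3 + M))
L(1)*(-9451 - 1*(-5176)) = (3*(1 - 1*1)/(-3 + 1))*(-9451 - 1*(-5176)) = (3*(1 - 1)/(-2))*(-9451 + 5176) = (3*(-½)*0)*(-4275) = 0*(-4275) = 0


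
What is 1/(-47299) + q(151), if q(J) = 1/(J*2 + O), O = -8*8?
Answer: 6723/1608166 ≈ 0.0041805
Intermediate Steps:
O = -64
q(J) = 1/(-64 + 2*J) (q(J) = 1/(J*2 - 64) = 1/(2*J - 64) = 1/(-64 + 2*J))
1/(-47299) + q(151) = 1/(-47299) + 1/(2*(-32 + 151)) = -1/47299 + (½)/119 = -1/47299 + (½)*(1/119) = -1/47299 + 1/238 = 6723/1608166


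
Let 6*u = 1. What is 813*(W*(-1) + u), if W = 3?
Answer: -4607/2 ≈ -2303.5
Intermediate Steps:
u = 1/6 (u = (1/6)*1 = 1/6 ≈ 0.16667)
813*(W*(-1) + u) = 813*(3*(-1) + 1/6) = 813*(-3 + 1/6) = 813*(-17/6) = -4607/2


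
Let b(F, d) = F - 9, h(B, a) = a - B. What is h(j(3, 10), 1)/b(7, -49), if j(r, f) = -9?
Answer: -5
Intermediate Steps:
b(F, d) = -9 + F
h(j(3, 10), 1)/b(7, -49) = (1 - 1*(-9))/(-9 + 7) = (1 + 9)/(-2) = 10*(-½) = -5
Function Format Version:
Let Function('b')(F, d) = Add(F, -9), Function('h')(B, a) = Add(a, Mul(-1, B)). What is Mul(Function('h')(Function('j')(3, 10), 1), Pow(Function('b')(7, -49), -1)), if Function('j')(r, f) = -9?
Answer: -5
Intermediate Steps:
Function('b')(F, d) = Add(-9, F)
Mul(Function('h')(Function('j')(3, 10), 1), Pow(Function('b')(7, -49), -1)) = Mul(Add(1, Mul(-1, -9)), Pow(Add(-9, 7), -1)) = Mul(Add(1, 9), Pow(-2, -1)) = Mul(10, Rational(-1, 2)) = -5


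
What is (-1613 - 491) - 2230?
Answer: -4334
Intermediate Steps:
(-1613 - 491) - 2230 = -2104 - 2230 = -4334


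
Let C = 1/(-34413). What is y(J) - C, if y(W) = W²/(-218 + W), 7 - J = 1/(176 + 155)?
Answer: -92281629413/397774739463 ≈ -0.23199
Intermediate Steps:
J = 2316/331 (J = 7 - 1/(176 + 155) = 7 - 1/331 = 2316/331 ≈ 6.9970)
y(W) = W²/(-218 + W)
C = -1/34413 ≈ -2.9059e-5
y(J) - C = (2316/331)²/(-218 + 2316/331) - 1*(-1/34413) = 5363856/(109561*(-69842/331)) + 1/34413 = (5363856/109561)*(-331/69842) + 1/34413 = -2681928/11558851 + 1/34413 = -92281629413/397774739463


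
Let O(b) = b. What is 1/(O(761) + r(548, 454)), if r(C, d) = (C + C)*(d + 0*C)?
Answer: 1/498345 ≈ 2.0066e-6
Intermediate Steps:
r(C, d) = 2*C*d (r(C, d) = (2*C)*(d + 0) = (2*C)*d = 2*C*d)
1/(O(761) + r(548, 454)) = 1/(761 + 2*548*454) = 1/(761 + 497584) = 1/498345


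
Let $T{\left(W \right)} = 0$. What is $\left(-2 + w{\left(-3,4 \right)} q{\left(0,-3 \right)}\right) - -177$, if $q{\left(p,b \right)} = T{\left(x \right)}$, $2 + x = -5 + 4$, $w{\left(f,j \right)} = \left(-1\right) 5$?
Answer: $175$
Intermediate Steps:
$w{\left(f,j \right)} = -5$
$x = -3$ ($x = -2 + \left(-5 + 4\right) = -2 - 1 = -3$)
$q{\left(p,b \right)} = 0$
$\left(-2 + w{\left(-3,4 \right)} q{\left(0,-3 \right)}\right) - -177 = \left(-2 - 0\right) - -177 = \left(-2 + 0\right) + 177 = -2 + 177 = 175$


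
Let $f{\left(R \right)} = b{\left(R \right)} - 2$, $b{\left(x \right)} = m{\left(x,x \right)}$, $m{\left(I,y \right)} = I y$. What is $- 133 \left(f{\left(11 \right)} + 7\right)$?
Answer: $-16758$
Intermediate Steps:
$b{\left(x \right)} = x^{2}$ ($b{\left(x \right)} = x x = x^{2}$)
$f{\left(R \right)} = -2 + R^{2}$ ($f{\left(R \right)} = R^{2} - 2 = -2 + R^{2}$)
$- 133 \left(f{\left(11 \right)} + 7\right) = - 133 \left(\left(-2 + 11^{2}\right) + 7\right) = - 133 \left(\left(-2 + 121\right) + 7\right) = - 133 \left(119 + 7\right) = \left(-133\right) 126 = -16758$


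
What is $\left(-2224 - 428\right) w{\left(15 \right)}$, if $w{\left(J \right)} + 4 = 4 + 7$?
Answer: $-18564$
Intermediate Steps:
$w{\left(J \right)} = 7$ ($w{\left(J \right)} = -4 + \left(4 + 7\right) = -4 + 11 = 7$)
$\left(-2224 - 428\right) w{\left(15 \right)} = \left(-2224 - 428\right) 7 = \left(-2652\right) 7 = -18564$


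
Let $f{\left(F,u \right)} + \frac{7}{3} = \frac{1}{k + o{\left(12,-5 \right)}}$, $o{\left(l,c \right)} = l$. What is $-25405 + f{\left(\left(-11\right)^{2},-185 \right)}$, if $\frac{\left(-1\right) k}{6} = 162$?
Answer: $- \frac{8130347}{320} \approx -25407.0$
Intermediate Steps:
$k = -972$ ($k = \left(-6\right) 162 = -972$)
$f{\left(F,u \right)} = - \frac{747}{320}$ ($f{\left(F,u \right)} = - \frac{7}{3} + \frac{1}{-972 + 12} = - \frac{7}{3} + \frac{1}{-960} = - \frac{7}{3} - \frac{1}{960} = - \frac{747}{320}$)
$-25405 + f{\left(\left(-11\right)^{2},-185 \right)} = -25405 - \frac{747}{320} = - \frac{8130347}{320}$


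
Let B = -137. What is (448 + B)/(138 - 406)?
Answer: -311/268 ≈ -1.1604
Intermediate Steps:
(448 + B)/(138 - 406) = (448 - 137)/(138 - 406) = 311/(-268) = 311*(-1/268) = -311/268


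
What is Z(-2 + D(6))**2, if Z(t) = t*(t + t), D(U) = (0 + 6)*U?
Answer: 5345344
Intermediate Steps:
D(U) = 6*U
Z(t) = 2*t**2 (Z(t) = t*(2*t) = 2*t**2)
Z(-2 + D(6))**2 = (2*(-2 + 6*6)**2)**2 = (2*(-2 + 36)**2)**2 = (2*34**2)**2 = (2*1156)**2 = 2312**2 = 5345344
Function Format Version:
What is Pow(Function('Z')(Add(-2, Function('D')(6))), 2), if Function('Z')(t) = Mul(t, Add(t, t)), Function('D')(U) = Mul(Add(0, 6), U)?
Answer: 5345344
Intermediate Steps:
Function('D')(U) = Mul(6, U)
Function('Z')(t) = Mul(2, Pow(t, 2)) (Function('Z')(t) = Mul(t, Mul(2, t)) = Mul(2, Pow(t, 2)))
Pow(Function('Z')(Add(-2, Function('D')(6))), 2) = Pow(Mul(2, Pow(Add(-2, Mul(6, 6)), 2)), 2) = Pow(Mul(2, Pow(Add(-2, 36), 2)), 2) = Pow(Mul(2, Pow(34, 2)), 2) = Pow(Mul(2, 1156), 2) = Pow(2312, 2) = 5345344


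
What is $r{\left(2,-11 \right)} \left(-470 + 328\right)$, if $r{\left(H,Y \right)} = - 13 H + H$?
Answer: $3408$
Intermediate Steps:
$r{\left(H,Y \right)} = - 12 H$
$r{\left(2,-11 \right)} \left(-470 + 328\right) = \left(-12\right) 2 \left(-470 + 328\right) = \left(-24\right) \left(-142\right) = 3408$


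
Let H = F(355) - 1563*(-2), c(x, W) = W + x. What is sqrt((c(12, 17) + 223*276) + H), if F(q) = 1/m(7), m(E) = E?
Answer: sqrt(3170454)/7 ≈ 254.37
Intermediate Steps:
F(q) = 1/7
H = 21883/7 (H = 1/7 - 1563*(-2) = 1/7 - 1*(-3126) = 1/7 + 3126 = 21883/7 ≈ 3126.1)
sqrt((c(12, 17) + 223*276) + H) = sqrt(((17 + 12) + 223*276) + 21883/7) = sqrt((29 + 61548) + 21883/7) = sqrt(61577 + 21883/7) = sqrt(452922/7) = sqrt(3170454)/7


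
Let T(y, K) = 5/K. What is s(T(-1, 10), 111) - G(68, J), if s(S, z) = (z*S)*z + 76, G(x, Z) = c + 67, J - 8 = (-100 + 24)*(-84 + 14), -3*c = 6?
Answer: 12343/2 ≈ 6171.5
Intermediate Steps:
c = -2 (c = -⅓*6 = -2)
J = 5328 (J = 8 + (-100 + 24)*(-84 + 14) = 8 - 76*(-70) = 8 + 5320 = 5328)
G(x, Z) = 65 (G(x, Z) = -2 + 67 = 65)
s(S, z) = 76 + S*z² (s(S, z) = (S*z)*z + 76 = S*z² + 76 = 76 + S*z²)
s(T(-1, 10), 111) - G(68, J) = (76 + (5/10)*111²) - 1*65 = (76 + (5*(⅒))*12321) - 65 = (76 + (½)*12321) - 65 = (76 + 12321/2) - 65 = 12473/2 - 65 = 12343/2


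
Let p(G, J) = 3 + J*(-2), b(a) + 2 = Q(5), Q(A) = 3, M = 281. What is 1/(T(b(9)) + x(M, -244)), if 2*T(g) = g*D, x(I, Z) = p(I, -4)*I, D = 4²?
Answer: 1/3099 ≈ 0.00032268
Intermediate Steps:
b(a) = 1 (b(a) = -2 + 3 = 1)
D = 16
p(G, J) = 3 - 2*J
x(I, Z) = 11*I (x(I, Z) = (3 - 2*(-4))*I = (3 + 8)*I = 11*I)
T(g) = 8*g (T(g) = (g*16)/2 = (16*g)/2 = 8*g)
1/(T(b(9)) + x(M, -244)) = 1/(8*1 + 11*281) = 1/(8 + 3091) = 1/3099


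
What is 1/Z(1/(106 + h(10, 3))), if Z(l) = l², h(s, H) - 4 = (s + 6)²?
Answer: 133956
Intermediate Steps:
h(s, H) = 4 + (6 + s)² (h(s, H) = 4 + (s + 6)² = 4 + (6 + s)²)
1/Z(1/(106 + h(10, 3))) = 1/((1/(106 + (4 + (6 + 10)²)))²) = 1/((1/(106 + (4 + 16²)))²) = 1/((1/(106 + (4 + 256)))²) = 1/((1/(106 + 260))²) = 1/((1/366)²) = 1/(1/133956) = 133956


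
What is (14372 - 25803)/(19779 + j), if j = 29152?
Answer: -11431/48931 ≈ -0.23361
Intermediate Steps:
(14372 - 25803)/(19779 + j) = (14372 - 25803)/(19779 + 29152) = -11431/48931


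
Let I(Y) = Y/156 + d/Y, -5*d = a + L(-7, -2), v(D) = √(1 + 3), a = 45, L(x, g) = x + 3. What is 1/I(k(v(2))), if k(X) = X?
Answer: -195/797 ≈ -0.24467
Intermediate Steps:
L(x, g) = 3 + x
v(D) = 2 (v(D) = √4 = 2)
d = -41/5 (d = -(45 + (3 - 7))/5 = -(45 - 4)/5 = -⅕*41 = -41/5 ≈ -8.2000)
I(Y) = -41/(5*Y) + Y/156 (I(Y) = Y/156 - 41/(5*Y) = -41/(5*Y) + Y/156)
1/I(k(v(2))) = 1/(-41/5/2 + (1/156)*2) = 1/(-41/5*½ + 1/78) = 1/(-41/10 + 1/78) = 1/(-797/195) = -195/797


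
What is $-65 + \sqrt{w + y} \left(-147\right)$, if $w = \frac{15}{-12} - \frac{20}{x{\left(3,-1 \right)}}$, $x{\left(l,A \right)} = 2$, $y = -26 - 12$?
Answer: $-65 - \frac{147 i \sqrt{197}}{2} \approx -65.0 - 1031.6 i$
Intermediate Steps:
$y = -38$ ($y = -26 - 12 = -38$)
$w = - \frac{45}{4}$ ($w = \frac{15}{-12} - \frac{20}{2} = 15 \left(- \frac{1}{12}\right) - 10 = - \frac{5}{4} - 10 = - \frac{45}{4} \approx -11.25$)
$-65 + \sqrt{w + y} \left(-147\right) = -65 + \sqrt{- \frac{45}{4} - 38} \left(-147\right) = -65 + \sqrt{- \frac{197}{4}} \left(-147\right) = -65 + \frac{i \sqrt{197}}{2} \left(-147\right) = -65 - \frac{147 i \sqrt{197}}{2}$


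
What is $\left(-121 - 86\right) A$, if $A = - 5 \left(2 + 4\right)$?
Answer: $6210$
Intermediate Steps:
$A = -30$ ($A = \left(-5\right) 6 = -30$)
$\left(-121 - 86\right) A = \left(-121 - 86\right) \left(-30\right) = \left(-207\right) \left(-30\right) = 6210$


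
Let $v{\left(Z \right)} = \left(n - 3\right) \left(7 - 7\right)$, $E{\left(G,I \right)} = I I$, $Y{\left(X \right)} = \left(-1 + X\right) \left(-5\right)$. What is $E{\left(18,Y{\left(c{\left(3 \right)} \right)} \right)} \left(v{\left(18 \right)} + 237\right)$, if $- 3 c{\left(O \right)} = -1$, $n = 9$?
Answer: $\frac{7900}{3} \approx 2633.3$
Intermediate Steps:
$c{\left(O \right)} = \frac{1}{3}$ ($c{\left(O \right)} = \left(- \frac{1}{3}\right) \left(-1\right) = \frac{1}{3}$)
$Y{\left(X \right)} = 5 - 5 X$
$E{\left(G,I \right)} = I^{2}$
$v{\left(Z \right)} = 0$ ($v{\left(Z \right)} = \left(9 - 3\right) \left(7 - 7\right) = 6 \cdot 0 = 0$)
$E{\left(18,Y{\left(c{\left(3 \right)} \right)} \right)} \left(v{\left(18 \right)} + 237\right) = \left(5 - \frac{5}{3}\right)^{2} \left(0 + 237\right) = \left(5 - \frac{5}{3}\right)^{2} \cdot 237 = \left(\frac{10}{3}\right)^{2} \cdot 237 = \frac{100}{9} \cdot 237 = \frac{7900}{3}$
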